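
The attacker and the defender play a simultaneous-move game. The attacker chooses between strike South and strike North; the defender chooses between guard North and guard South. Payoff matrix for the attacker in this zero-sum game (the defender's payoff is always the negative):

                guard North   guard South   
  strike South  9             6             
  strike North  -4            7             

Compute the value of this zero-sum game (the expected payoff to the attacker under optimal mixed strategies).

v = 87/14

For the attacker to be willing to mix, the attacker must be indifferent between strike South and strike North, which pins down the defender's mix.
  the attacker's expected payoff from strike South: q·9 + (1−q)·6 = 3q + 6
  the attacker's expected payoff from strike North: q·(-4) + (1−q)·7 = -11q + 7
  3q + 6 = -11q + 7  ⇒  14q = 1  ⇒  q = 1/14.
The value is the attacker's expected payoff against this mix (using strike South): (1/14)·9 + (13/14)·6 = 87/14.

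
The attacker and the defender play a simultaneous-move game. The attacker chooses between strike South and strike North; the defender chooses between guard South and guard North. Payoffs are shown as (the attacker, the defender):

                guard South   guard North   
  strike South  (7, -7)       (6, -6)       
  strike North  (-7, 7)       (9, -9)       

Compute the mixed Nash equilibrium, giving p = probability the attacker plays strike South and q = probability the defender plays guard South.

p = 16/17, q = 3/17

In a mixed equilibrium the defender is indifferent between guard South and guard North; this condition fixes p.
  the defender's payoff to guard South: p·(-7) + (1−p)·7 = -14p + 7
  the defender's payoff to guard North: p·(-6) + (1−p)·(-9) = 3p - 9
  -14p + 7 = 3p - 9  ⇒  -17p = -16  ⇒  p = 16/17.
In a mixed equilibrium the attacker is indifferent between strike South and strike North; this condition fixes q.
  the attacker's expected payoff from strike South: q·7 + (1−q)·6 = q + 6
  the attacker's expected payoff from strike North: q·(-7) + (1−q)·9 = -16q + 9
  q + 6 = -16q + 9  ⇒  17q = 3  ⇒  q = 3/17.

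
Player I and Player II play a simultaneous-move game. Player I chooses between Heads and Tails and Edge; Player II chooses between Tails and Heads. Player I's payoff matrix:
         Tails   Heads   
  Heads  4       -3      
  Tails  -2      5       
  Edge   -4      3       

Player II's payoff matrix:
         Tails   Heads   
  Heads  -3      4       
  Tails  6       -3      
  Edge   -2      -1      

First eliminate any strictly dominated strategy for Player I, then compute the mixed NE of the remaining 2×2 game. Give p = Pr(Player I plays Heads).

Player I's strategy Edge is strictly dominated by Tails: -2 > -4 and 5 > 3. Eliminate Edge.
Player I's mix must leave Player II indifferent between Tails and Heads.
  Player II's payoff to Tails: p·(-3) + (1−p)·6 = -9p + 6
  Player II's payoff to Heads: p·4 + (1−p)·(-3) = 7p - 3
  -9p + 6 = 7p - 3  ⇒  -16p = -9  ⇒  p = 9/16.

p = 9/16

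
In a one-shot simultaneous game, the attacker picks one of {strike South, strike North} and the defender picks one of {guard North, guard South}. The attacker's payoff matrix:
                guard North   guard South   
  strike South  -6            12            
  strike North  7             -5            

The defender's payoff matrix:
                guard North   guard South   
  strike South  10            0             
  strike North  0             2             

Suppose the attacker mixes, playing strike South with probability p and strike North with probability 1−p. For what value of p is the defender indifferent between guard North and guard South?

p = 1/6

For the defender to be willing to mix, the defender must be indifferent between guard North and guard South, which pins down the attacker's mix.
  the defender's payoff from guard North: p·10 + (1−p)·0 = 10p
  the defender's payoff from guard South: p·0 + (1−p)·2 = -2p + 2
  10p = -2p + 2  ⇒  12p = 2  ⇒  p = 1/6.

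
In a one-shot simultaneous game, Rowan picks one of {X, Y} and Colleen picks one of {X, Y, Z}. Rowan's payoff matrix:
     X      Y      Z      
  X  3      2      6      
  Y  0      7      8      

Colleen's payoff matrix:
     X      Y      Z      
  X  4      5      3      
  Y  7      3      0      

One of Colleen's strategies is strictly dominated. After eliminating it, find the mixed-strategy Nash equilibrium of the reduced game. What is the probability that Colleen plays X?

Colleen's strategy Z is strictly dominated by Y: 5 > 3 and 3 > 0. Eliminate Z.
For Rowan to be willing to mix, Rowan must be indifferent between X and Y, which pins down Colleen's mix.
  Rowan's expected payoff from X: q·3 + (1−q)·2 = q + 2
  Rowan's expected payoff from Y: q·0 + (1−q)·7 = -7q + 7
  q + 2 = -7q + 7  ⇒  8q = 5  ⇒  q = 5/8.

q = 5/8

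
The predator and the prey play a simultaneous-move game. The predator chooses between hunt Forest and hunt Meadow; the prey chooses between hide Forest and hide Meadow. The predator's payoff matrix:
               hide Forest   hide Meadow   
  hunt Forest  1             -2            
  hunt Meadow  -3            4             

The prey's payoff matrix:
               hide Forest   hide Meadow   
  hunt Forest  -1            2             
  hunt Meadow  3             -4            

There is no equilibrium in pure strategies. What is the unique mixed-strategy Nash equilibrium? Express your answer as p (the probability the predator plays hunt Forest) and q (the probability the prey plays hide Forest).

p = 7/10, q = 3/5

The predator's mix must leave the prey indifferent between hide Forest and hide Meadow.
  the prey's expected payoff from hide Forest: p·(-1) + (1−p)·3 = -4p + 3
  the prey's expected payoff from hide Meadow: p·2 + (1−p)·(-4) = 6p - 4
  -4p + 3 = 6p - 4  ⇒  -10p = -7  ⇒  p = 7/10.
For the predator to be willing to mix, the predator must be indifferent between hunt Forest and hunt Meadow, which pins down the prey's mix.
  the predator's expected payoff from hunt Forest: q·1 + (1−q)·(-2) = 3q - 2
  the predator's expected payoff from hunt Meadow: q·(-3) + (1−q)·4 = -7q + 4
  3q - 2 = -7q + 4  ⇒  10q = 6  ⇒  q = 3/5.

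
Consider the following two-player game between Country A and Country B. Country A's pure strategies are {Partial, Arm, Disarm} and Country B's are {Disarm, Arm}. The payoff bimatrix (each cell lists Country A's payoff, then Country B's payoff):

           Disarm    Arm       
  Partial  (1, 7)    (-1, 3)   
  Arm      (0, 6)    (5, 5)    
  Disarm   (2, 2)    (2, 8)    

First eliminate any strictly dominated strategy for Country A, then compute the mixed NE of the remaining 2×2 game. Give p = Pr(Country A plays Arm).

p = 6/7

Country A's strategy Partial is strictly dominated by Disarm: 2 > 1 and 2 > -1. Eliminate Partial.
Country A's mix must leave Country B indifferent between Disarm and Arm.
  Country B's payoff to Disarm: p·6 + (1−p)·2 = 4p + 2
  Country B's payoff to Arm: p·5 + (1−p)·8 = -3p + 8
  4p + 2 = -3p + 8  ⇒  7p = 6  ⇒  p = 6/7.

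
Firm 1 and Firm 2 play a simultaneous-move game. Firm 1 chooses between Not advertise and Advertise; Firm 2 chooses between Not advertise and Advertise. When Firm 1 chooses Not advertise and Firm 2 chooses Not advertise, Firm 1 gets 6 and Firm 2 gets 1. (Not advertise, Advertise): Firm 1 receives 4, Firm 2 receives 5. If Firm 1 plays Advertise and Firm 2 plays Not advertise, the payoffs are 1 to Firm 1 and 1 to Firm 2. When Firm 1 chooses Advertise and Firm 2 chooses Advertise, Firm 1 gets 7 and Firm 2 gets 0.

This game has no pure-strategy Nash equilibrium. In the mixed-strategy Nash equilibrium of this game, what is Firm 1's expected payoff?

19/4

Firm 2's mix must leave Firm 1 indifferent between Not advertise and Advertise.
  Firm 1's payoff from Not advertise: q·6 + (1−q)·4 = 2q + 4
  Firm 1's payoff from Advertise: q·1 + (1−q)·7 = -6q + 7
  2q + 4 = -6q + 7  ⇒  8q = 3  ⇒  q = 3/8.
At equilibrium Firm 1 is indifferent across rows, so Firm 1's payoff equals the payoff from Not advertise: (3/8)·6 + (5/8)·4 = 19/4.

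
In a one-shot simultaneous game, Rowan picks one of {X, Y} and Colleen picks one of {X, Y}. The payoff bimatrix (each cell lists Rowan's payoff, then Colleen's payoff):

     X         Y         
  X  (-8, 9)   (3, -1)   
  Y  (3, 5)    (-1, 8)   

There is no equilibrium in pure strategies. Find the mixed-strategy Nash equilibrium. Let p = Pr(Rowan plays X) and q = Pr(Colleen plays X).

p = 3/13, q = 4/15

Set Colleen's expected payoff from X equal to that from Y:
  Colleen's expected payoff from X: p·9 + (1−p)·5 = 4p + 5
  Colleen's expected payoff from Y: p·(-1) + (1−p)·8 = -9p + 8
  4p + 5 = -9p + 8  ⇒  13p = 3  ⇒  p = 3/13.
In a mixed equilibrium Rowan is indifferent between X and Y; this condition fixes q.
  Rowan's expected payoff from X: q·(-8) + (1−q)·3 = -11q + 3
  Rowan's expected payoff from Y: q·3 + (1−q)·(-1) = 4q - 1
  -11q + 3 = 4q - 1  ⇒  -15q = -4  ⇒  q = 4/15.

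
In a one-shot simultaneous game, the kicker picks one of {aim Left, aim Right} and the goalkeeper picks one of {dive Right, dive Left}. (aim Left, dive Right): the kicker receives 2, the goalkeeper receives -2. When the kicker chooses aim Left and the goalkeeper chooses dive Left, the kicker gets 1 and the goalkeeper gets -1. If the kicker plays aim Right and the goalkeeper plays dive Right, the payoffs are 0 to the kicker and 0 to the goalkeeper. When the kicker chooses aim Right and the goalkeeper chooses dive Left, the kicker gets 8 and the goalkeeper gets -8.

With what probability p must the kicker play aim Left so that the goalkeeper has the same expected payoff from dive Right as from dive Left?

p = 8/9

For the goalkeeper to be willing to mix, the goalkeeper must be indifferent between dive Right and dive Left, which pins down the kicker's mix.
  the goalkeeper's expected payoff from dive Right: p·(-2) + (1−p)·0 = -2p
  the goalkeeper's expected payoff from dive Left: p·(-1) + (1−p)·(-8) = 7p - 8
  -2p = 7p - 8  ⇒  -9p = -8  ⇒  p = 8/9.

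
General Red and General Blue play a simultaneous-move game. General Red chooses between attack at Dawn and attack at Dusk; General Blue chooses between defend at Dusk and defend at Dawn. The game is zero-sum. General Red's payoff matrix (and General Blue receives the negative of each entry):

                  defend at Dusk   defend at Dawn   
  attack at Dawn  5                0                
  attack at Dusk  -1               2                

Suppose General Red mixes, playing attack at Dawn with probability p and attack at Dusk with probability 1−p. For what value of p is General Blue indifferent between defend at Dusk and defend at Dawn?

p = 3/8

General Red's mix must leave General Blue indifferent between defend at Dusk and defend at Dawn.
  General Blue's payoff from defend at Dusk: p·(-5) + (1−p)·1 = -6p + 1
  General Blue's payoff from defend at Dawn: p·0 + (1−p)·(-2) = 2p - 2
  -6p + 1 = 2p - 2  ⇒  -8p = -3  ⇒  p = 3/8.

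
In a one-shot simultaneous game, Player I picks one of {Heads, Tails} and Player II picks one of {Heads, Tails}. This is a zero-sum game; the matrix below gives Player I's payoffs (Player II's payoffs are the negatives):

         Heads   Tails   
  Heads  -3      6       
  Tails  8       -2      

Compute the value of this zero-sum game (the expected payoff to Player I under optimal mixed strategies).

v = 42/19

Player II's mix must leave Player I indifferent between Heads and Tails.
  Player I's expected payoff from Heads: q·(-3) + (1−q)·6 = -9q + 6
  Player I's expected payoff from Tails: q·8 + (1−q)·(-2) = 10q - 2
  -9q + 6 = 10q - 2  ⇒  -19q = -8  ⇒  q = 8/19.
The value is Player I's expected payoff against this mix (using Heads): (8/19)·(-3) + (11/19)·6 = 42/19.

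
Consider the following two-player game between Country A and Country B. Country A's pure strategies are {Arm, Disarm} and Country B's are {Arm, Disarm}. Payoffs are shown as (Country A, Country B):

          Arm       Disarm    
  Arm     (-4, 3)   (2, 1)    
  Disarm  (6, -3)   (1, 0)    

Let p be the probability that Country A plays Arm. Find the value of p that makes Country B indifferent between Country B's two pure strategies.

p = 3/5

In a mixed equilibrium Country B is indifferent between Arm and Disarm; this condition fixes p.
  Country B's payoff from Arm: p·3 + (1−p)·(-3) = 6p - 3
  Country B's payoff from Disarm: p·1 + (1−p)·0 = p
  6p - 3 = p  ⇒  5p = 3  ⇒  p = 3/5.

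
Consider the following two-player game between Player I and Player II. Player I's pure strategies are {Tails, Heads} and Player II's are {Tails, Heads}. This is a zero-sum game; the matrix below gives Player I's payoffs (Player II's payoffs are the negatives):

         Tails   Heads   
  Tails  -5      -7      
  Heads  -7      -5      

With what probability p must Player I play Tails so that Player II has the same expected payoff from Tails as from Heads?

p = 1/2

For Player II to be willing to mix, Player II must be indifferent between Tails and Heads, which pins down Player I's mix.
  Player II's payoff to Tails: p·5 + (1−p)·7 = -2p + 7
  Player II's payoff to Heads: p·7 + (1−p)·5 = 2p + 5
  -2p + 7 = 2p + 5  ⇒  -4p = -2  ⇒  p = 1/2.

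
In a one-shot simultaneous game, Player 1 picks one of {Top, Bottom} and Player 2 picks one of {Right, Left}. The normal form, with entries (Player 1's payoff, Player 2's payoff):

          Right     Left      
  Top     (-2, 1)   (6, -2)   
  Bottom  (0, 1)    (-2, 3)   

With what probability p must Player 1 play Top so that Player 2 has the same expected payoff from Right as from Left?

Player 2's indifference between Right and Left determines Player 1's mixing probability p:
  Player 2's payoff to Right: p·1 + (1−p)·1 = 1
  Player 2's payoff to Left: p·(-2) + (1−p)·3 = -5p + 3
  1 = -5p + 3  ⇒  5p = 2  ⇒  p = 2/5.

p = 2/5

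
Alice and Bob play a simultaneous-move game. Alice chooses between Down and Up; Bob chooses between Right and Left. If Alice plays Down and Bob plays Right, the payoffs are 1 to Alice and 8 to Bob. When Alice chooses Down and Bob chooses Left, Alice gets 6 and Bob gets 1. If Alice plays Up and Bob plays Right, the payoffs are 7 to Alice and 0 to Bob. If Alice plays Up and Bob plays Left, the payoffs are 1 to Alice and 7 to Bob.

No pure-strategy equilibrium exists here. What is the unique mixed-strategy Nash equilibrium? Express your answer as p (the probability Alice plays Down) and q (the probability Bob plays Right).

p = 1/2, q = 5/11

Set Bob's expected payoff from Right equal to that from Left:
  Bob's expected payoff from Right: p·8 + (1−p)·0 = 8p
  Bob's expected payoff from Left: p·1 + (1−p)·7 = -6p + 7
  8p = -6p + 7  ⇒  14p = 7  ⇒  p = 1/2.
Bob's mix must leave Alice indifferent between Down and Up.
  Alice's payoff to Down: q·1 + (1−q)·6 = -5q + 6
  Alice's payoff to Up: q·7 + (1−q)·1 = 6q + 1
  -5q + 6 = 6q + 1  ⇒  -11q = -5  ⇒  q = 5/11.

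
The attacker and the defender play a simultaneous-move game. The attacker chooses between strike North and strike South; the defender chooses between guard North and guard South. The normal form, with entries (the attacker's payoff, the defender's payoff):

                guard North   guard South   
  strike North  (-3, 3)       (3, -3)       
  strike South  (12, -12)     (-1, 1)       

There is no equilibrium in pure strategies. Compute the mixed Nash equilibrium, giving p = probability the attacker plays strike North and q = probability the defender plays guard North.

p = 13/19, q = 4/19

For the defender to be willing to mix, the defender must be indifferent between guard North and guard South, which pins down the attacker's mix.
  the defender's expected payoff from guard North: p·3 + (1−p)·(-12) = 15p - 12
  the defender's expected payoff from guard South: p·(-3) + (1−p)·1 = -4p + 1
  15p - 12 = -4p + 1  ⇒  19p = 13  ⇒  p = 13/19.
Set the attacker's expected payoff from strike North equal to that from strike South:
  the attacker's expected payoff from strike North: q·(-3) + (1−q)·3 = -6q + 3
  the attacker's expected payoff from strike South: q·12 + (1−q)·(-1) = 13q - 1
  -6q + 3 = 13q - 1  ⇒  -19q = -4  ⇒  q = 4/19.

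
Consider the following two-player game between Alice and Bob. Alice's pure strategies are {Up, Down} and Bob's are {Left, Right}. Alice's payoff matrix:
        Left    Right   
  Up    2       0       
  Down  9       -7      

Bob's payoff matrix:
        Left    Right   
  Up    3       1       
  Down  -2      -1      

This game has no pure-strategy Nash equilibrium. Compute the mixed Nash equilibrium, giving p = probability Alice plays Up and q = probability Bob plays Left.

p = 1/3, q = 1/2

Bob's indifference between Left and Right determines Alice's mixing probability p:
  Bob's expected payoff from Left: p·3 + (1−p)·(-2) = 5p - 2
  Bob's expected payoff from Right: p·1 + (1−p)·(-1) = 2p - 1
  5p - 2 = 2p - 1  ⇒  3p = 1  ⇒  p = 1/3.
Bob's mix must leave Alice indifferent between Up and Down.
  Alice's payoff from Up: q·2 + (1−q)·0 = 2q
  Alice's payoff from Down: q·9 + (1−q)·(-7) = 16q - 7
  2q = 16q - 7  ⇒  -14q = -7  ⇒  q = 1/2.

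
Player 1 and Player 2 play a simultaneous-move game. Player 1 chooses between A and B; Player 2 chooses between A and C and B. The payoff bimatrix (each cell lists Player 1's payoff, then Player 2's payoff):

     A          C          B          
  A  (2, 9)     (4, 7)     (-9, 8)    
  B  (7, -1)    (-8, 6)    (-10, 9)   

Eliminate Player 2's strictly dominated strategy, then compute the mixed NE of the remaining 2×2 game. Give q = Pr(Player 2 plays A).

q = 1/6

Player 2's strategy C is strictly dominated by B: 8 > 7 and 9 > 6. Eliminate C.
Player 1's indifference between A and B determines Player 2's mixing probability q:
  Player 1's payoff to A: q·2 + (1−q)·(-9) = 11q - 9
  Player 1's payoff to B: q·7 + (1−q)·(-10) = 17q - 10
  11q - 9 = 17q - 10  ⇒  -6q = -1  ⇒  q = 1/6.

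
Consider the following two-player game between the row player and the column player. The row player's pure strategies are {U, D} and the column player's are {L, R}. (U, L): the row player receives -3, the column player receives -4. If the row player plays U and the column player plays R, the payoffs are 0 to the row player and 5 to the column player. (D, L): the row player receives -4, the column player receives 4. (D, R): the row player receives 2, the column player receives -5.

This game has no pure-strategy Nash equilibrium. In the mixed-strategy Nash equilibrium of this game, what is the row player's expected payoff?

-2

Set the row player's expected payoff from U equal to that from D:
  the row player's payoff to U: q·(-3) + (1−q)·0 = -3q
  the row player's payoff to D: q·(-4) + (1−q)·2 = -6q + 2
  -3q = -6q + 2  ⇒  3q = 2  ⇒  q = 2/3.
At equilibrium the row player is indifferent across rows, so the row player's payoff equals the payoff from U: (2/3)·(-3) + (1/3)·0 = -2.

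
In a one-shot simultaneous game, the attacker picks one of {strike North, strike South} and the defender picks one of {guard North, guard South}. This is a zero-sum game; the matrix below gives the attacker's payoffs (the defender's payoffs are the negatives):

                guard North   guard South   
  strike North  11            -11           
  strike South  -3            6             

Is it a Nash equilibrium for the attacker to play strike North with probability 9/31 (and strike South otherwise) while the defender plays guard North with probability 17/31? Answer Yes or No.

Yes

Check the defender's indifference given the attacker's mix p = 9/31:
  payoff from guard North = -33/31; payoff from guard South = -33/31 — equal.
Check the attacker's indifference given the defender's mix q = 17/31:
  payoff from strike North = 33/31; payoff from strike South = 33/31 — equal.
Both players are indifferent, so neither can profitably deviate.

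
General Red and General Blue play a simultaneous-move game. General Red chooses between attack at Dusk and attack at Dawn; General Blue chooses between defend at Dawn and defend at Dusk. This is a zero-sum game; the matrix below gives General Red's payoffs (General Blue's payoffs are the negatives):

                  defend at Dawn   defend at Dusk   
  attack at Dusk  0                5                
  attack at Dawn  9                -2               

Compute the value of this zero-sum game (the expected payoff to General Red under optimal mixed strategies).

For General Red to be willing to mix, General Red must be indifferent between attack at Dusk and attack at Dawn, which pins down General Blue's mix.
  General Red's expected payoff from attack at Dusk: q·0 + (1−q)·5 = -5q + 5
  General Red's expected payoff from attack at Dawn: q·9 + (1−q)·(-2) = 11q - 2
  -5q + 5 = 11q - 2  ⇒  -16q = -7  ⇒  q = 7/16.
The value is General Red's expected payoff against this mix (using attack at Dusk): (7/16)·0 + (9/16)·5 = 45/16.

v = 45/16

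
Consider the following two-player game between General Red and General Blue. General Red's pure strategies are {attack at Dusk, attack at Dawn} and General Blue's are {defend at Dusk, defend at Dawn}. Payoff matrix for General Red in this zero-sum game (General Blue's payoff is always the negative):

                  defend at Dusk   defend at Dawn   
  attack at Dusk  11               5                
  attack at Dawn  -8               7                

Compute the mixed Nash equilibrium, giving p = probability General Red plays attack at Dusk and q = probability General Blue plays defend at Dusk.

For General Blue to be willing to mix, General Blue must be indifferent between defend at Dusk and defend at Dawn, which pins down General Red's mix.
  General Blue's payoff to defend at Dusk: p·(-11) + (1−p)·8 = -19p + 8
  General Blue's payoff to defend at Dawn: p·(-5) + (1−p)·(-7) = 2p - 7
  -19p + 8 = 2p - 7  ⇒  -21p = -15  ⇒  p = 5/7.
For General Red to be willing to mix, General Red must be indifferent between attack at Dusk and attack at Dawn, which pins down General Blue's mix.
  General Red's payoff from attack at Dusk: q·11 + (1−q)·5 = 6q + 5
  General Red's payoff from attack at Dawn: q·(-8) + (1−q)·7 = -15q + 7
  6q + 5 = -15q + 7  ⇒  21q = 2  ⇒  q = 2/21.

p = 5/7, q = 2/21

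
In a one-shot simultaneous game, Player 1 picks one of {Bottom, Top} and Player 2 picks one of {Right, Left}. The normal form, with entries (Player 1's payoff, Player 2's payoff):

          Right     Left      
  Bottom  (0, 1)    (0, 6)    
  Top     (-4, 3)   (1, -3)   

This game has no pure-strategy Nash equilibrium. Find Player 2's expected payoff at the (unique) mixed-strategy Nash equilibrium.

Set Player 2's expected payoff from Right equal to that from Left:
  Player 2's payoff to Right: p·1 + (1−p)·3 = -2p + 3
  Player 2's payoff to Left: p·6 + (1−p)·(-3) = 9p - 3
  -2p + 3 = 9p - 3  ⇒  -11p = -6  ⇒  p = 6/11.
At equilibrium Player 2 is indifferent across columns, so Player 2's payoff equals the payoff from Right: (6/11)·1 + (5/11)·3 = 21/11.

21/11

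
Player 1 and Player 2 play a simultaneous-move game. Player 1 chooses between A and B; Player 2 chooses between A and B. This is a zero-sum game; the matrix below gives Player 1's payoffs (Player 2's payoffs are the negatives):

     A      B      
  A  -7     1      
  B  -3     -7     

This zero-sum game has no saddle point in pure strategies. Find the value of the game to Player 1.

Player 2's mix must leave Player 1 indifferent between A and B.
  Player 1's payoff from A: q·(-7) + (1−q)·1 = -8q + 1
  Player 1's payoff from B: q·(-3) + (1−q)·(-7) = 4q - 7
  -8q + 1 = 4q - 7  ⇒  -12q = -8  ⇒  q = 2/3.
The value is Player 1's expected payoff against this mix (using A): (2/3)·(-7) + (1/3)·1 = -13/3.

v = -13/3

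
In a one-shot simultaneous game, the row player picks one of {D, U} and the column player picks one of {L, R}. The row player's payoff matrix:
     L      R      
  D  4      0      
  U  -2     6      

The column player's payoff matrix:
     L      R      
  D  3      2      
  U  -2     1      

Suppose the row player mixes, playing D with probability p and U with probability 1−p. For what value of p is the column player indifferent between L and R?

For the column player to be willing to mix, the column player must be indifferent between L and R, which pins down the row player's mix.
  the column player's payoff from L: p·3 + (1−p)·(-2) = 5p - 2
  the column player's payoff from R: p·2 + (1−p)·1 = p + 1
  5p - 2 = p + 1  ⇒  4p = 3  ⇒  p = 3/4.

p = 3/4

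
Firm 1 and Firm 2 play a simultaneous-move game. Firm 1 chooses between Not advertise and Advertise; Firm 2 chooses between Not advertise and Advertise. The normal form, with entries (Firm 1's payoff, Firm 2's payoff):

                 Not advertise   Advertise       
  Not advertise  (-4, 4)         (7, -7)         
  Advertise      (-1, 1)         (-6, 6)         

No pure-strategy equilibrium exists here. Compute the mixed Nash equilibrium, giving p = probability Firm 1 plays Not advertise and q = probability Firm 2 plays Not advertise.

Firm 1's mix must leave Firm 2 indifferent between Not advertise and Advertise.
  Firm 2's expected payoff from Not advertise: p·4 + (1−p)·1 = 3p + 1
  Firm 2's expected payoff from Advertise: p·(-7) + (1−p)·6 = -13p + 6
  3p + 1 = -13p + 6  ⇒  16p = 5  ⇒  p = 5/16.
Firm 1's indifference between Not advertise and Advertise determines Firm 2's mixing probability q:
  Firm 1's payoff to Not advertise: q·(-4) + (1−q)·7 = -11q + 7
  Firm 1's payoff to Advertise: q·(-1) + (1−q)·(-6) = 5q - 6
  -11q + 7 = 5q - 6  ⇒  -16q = -13  ⇒  q = 13/16.

p = 5/16, q = 13/16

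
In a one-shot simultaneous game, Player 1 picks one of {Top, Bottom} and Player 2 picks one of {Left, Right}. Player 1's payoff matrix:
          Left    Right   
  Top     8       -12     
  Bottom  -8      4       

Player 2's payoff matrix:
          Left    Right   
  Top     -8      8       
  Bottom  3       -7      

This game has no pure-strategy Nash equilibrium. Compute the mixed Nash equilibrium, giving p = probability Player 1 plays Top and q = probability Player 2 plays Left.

p = 5/13, q = 1/2

Player 2's indifference between Left and Right determines Player 1's mixing probability p:
  Player 2's payoff to Left: p·(-8) + (1−p)·3 = -11p + 3
  Player 2's payoff to Right: p·8 + (1−p)·(-7) = 15p - 7
  -11p + 3 = 15p - 7  ⇒  -26p = -10  ⇒  p = 5/13.
Player 1's indifference between Top and Bottom determines Player 2's mixing probability q:
  Player 1's payoff from Top: q·8 + (1−q)·(-12) = 20q - 12
  Player 1's payoff from Bottom: q·(-8) + (1−q)·4 = -12q + 4
  20q - 12 = -12q + 4  ⇒  32q = 16  ⇒  q = 1/2.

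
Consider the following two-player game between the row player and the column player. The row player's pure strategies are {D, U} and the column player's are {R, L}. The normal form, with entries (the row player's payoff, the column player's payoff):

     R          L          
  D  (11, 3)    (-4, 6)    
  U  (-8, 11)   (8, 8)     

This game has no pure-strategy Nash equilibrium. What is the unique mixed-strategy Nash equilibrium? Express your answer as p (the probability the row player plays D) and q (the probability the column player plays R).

In a mixed equilibrium the column player is indifferent between R and L; this condition fixes p.
  the column player's payoff from R: p·3 + (1−p)·11 = -8p + 11
  the column player's payoff from L: p·6 + (1−p)·8 = -2p + 8
  -8p + 11 = -2p + 8  ⇒  -6p = -3  ⇒  p = 1/2.
Set the row player's expected payoff from D equal to that from U:
  the row player's expected payoff from D: q·11 + (1−q)·(-4) = 15q - 4
  the row player's expected payoff from U: q·(-8) + (1−q)·8 = -16q + 8
  15q - 4 = -16q + 8  ⇒  31q = 12  ⇒  q = 12/31.

p = 1/2, q = 12/31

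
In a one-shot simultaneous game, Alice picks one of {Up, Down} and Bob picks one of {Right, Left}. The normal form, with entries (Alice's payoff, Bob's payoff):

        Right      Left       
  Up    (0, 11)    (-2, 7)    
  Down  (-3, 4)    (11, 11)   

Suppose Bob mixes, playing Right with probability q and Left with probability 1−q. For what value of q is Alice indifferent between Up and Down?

q = 13/16

In a mixed equilibrium Alice is indifferent between Up and Down; this condition fixes q.
  Alice's payoff from Up: q·0 + (1−q)·(-2) = 2q - 2
  Alice's payoff from Down: q·(-3) + (1−q)·11 = -14q + 11
  2q - 2 = -14q + 11  ⇒  16q = 13  ⇒  q = 13/16.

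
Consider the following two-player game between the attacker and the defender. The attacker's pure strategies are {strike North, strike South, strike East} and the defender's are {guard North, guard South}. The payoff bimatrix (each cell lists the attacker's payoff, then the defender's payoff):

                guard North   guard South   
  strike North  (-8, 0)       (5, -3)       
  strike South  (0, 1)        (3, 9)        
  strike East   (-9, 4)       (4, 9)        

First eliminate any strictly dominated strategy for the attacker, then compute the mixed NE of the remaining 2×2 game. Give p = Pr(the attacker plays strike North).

The attacker's strategy strike East is strictly dominated by strike North: -8 > -9 and 5 > 4. Eliminate strike East.
The defender's indifference between guard North and guard South determines the attacker's mixing probability p:
  the defender's payoff to guard North: p·0 + (1−p)·1 = -p + 1
  the defender's payoff to guard South: p·(-3) + (1−p)·9 = -12p + 9
  -p + 1 = -12p + 9  ⇒  11p = 8  ⇒  p = 8/11.

p = 8/11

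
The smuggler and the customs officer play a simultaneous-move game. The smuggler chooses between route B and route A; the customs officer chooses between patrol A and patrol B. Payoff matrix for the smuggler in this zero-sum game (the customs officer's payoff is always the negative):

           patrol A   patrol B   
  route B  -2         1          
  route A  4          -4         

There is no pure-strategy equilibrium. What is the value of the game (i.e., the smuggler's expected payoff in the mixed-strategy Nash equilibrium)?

The smuggler's indifference between route B and route A determines the customs officer's mixing probability q:
  the smuggler's payoff to route B: q·(-2) + (1−q)·1 = -3q + 1
  the smuggler's payoff to route A: q·4 + (1−q)·(-4) = 8q - 4
  -3q + 1 = 8q - 4  ⇒  -11q = -5  ⇒  q = 5/11.
The value is the smuggler's expected payoff against this mix (using route B): (5/11)·(-2) + (6/11)·1 = -4/11.

v = -4/11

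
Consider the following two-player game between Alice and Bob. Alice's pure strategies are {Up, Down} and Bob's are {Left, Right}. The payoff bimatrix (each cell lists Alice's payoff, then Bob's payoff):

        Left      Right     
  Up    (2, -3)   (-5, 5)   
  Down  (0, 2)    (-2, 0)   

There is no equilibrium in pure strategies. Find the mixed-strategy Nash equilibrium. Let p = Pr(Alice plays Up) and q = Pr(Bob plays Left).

p = 1/5, q = 3/5

In a mixed equilibrium Bob is indifferent between Left and Right; this condition fixes p.
  Bob's payoff to Left: p·(-3) + (1−p)·2 = -5p + 2
  Bob's payoff to Right: p·5 + (1−p)·0 = 5p
  -5p + 2 = 5p  ⇒  -10p = -2  ⇒  p = 1/5.
Bob's mix must leave Alice indifferent between Up and Down.
  Alice's expected payoff from Up: q·2 + (1−q)·(-5) = 7q - 5
  Alice's expected payoff from Down: q·0 + (1−q)·(-2) = 2q - 2
  7q - 5 = 2q - 2  ⇒  5q = 3  ⇒  q = 3/5.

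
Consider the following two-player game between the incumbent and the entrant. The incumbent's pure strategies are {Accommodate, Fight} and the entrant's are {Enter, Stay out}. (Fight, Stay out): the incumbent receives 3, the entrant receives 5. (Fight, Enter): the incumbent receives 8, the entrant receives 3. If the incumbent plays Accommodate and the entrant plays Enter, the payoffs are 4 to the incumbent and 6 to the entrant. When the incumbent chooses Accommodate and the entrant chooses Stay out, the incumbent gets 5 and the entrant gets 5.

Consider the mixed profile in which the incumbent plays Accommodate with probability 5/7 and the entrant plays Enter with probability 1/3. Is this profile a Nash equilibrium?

No

Given the incumbent's mix p = 5/7, the entrant's payoff from Enter is 36/7 but from Stay out is 5. The entrant strictly prefers Enter, so the entrant would not mix.
So the proposed profile is not a Nash equilibrium.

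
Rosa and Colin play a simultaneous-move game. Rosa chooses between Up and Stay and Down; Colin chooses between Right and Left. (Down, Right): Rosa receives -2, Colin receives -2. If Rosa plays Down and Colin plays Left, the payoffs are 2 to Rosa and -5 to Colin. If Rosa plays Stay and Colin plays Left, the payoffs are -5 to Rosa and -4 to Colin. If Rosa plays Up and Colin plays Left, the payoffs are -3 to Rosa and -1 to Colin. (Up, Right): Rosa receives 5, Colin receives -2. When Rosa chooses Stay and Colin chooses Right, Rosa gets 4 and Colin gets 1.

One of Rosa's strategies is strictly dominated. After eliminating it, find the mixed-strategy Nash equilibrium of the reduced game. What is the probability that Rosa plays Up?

p = 3/4

Rosa's strategy Stay is strictly dominated by Up: 5 > 4 and -3 > -5. Eliminate Stay.
Set Colin's expected payoff from Right equal to that from Left:
  Colin's payoff to Right: p·(-2) + (1−p)·(-2) = -2
  Colin's payoff to Left: p·(-1) + (1−p)·(-5) = 4p - 5
  -2 = 4p - 5  ⇒  -4p = -3  ⇒  p = 3/4.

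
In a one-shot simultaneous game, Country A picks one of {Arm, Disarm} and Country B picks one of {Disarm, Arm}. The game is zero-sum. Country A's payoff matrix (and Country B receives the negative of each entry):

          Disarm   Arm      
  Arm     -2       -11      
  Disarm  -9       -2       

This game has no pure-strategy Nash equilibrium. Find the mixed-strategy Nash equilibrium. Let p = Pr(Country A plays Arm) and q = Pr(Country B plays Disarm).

For Country B to be willing to mix, Country B must be indifferent between Disarm and Arm, which pins down Country A's mix.
  Country B's expected payoff from Disarm: p·2 + (1−p)·9 = -7p + 9
  Country B's expected payoff from Arm: p·11 + (1−p)·2 = 9p + 2
  -7p + 9 = 9p + 2  ⇒  -16p = -7  ⇒  p = 7/16.
Country A's indifference between Arm and Disarm determines Country B's mixing probability q:
  Country A's payoff to Arm: q·(-2) + (1−q)·(-11) = 9q - 11
  Country A's payoff to Disarm: q·(-9) + (1−q)·(-2) = -7q - 2
  9q - 11 = -7q - 2  ⇒  16q = 9  ⇒  q = 9/16.

p = 7/16, q = 9/16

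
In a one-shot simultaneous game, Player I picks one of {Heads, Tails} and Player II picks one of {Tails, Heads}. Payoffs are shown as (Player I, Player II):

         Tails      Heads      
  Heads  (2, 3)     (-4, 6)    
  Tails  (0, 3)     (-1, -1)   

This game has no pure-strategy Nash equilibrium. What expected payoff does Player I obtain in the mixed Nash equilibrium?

-2/5

Set Player I's expected payoff from Heads equal to that from Tails:
  Player I's payoff to Heads: q·2 + (1−q)·(-4) = 6q - 4
  Player I's payoff to Tails: q·0 + (1−q)·(-1) = q - 1
  6q - 4 = q - 1  ⇒  5q = 3  ⇒  q = 3/5.
At equilibrium Player I is indifferent across rows, so Player I's payoff equals the payoff from Heads: (3/5)·2 + (2/5)·(-4) = -2/5.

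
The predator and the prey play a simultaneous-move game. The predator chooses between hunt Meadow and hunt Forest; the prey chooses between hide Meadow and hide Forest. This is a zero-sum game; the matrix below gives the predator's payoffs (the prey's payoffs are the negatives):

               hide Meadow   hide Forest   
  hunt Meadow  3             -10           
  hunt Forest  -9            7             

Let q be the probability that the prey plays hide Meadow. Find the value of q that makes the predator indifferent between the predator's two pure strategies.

Set the predator's expected payoff from hunt Meadow equal to that from hunt Forest:
  the predator's expected payoff from hunt Meadow: q·3 + (1−q)·(-10) = 13q - 10
  the predator's expected payoff from hunt Forest: q·(-9) + (1−q)·7 = -16q + 7
  13q - 10 = -16q + 7  ⇒  29q = 17  ⇒  q = 17/29.

q = 17/29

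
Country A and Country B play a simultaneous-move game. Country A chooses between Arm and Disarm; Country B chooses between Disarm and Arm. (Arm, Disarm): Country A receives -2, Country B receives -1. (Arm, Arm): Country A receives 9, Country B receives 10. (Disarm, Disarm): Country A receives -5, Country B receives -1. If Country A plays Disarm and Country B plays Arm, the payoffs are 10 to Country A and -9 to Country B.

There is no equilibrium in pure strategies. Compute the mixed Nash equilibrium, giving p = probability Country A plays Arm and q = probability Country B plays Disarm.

p = 8/19, q = 1/4

For Country B to be willing to mix, Country B must be indifferent between Disarm and Arm, which pins down Country A's mix.
  Country B's expected payoff from Disarm: p·(-1) + (1−p)·(-1) = -1
  Country B's expected payoff from Arm: p·10 + (1−p)·(-9) = 19p - 9
  -1 = 19p - 9  ⇒  -19p = -8  ⇒  p = 8/19.
Country B's mix must leave Country A indifferent between Arm and Disarm.
  Country A's payoff from Arm: q·(-2) + (1−q)·9 = -11q + 9
  Country A's payoff from Disarm: q·(-5) + (1−q)·10 = -15q + 10
  -11q + 9 = -15q + 10  ⇒  4q = 1  ⇒  q = 1/4.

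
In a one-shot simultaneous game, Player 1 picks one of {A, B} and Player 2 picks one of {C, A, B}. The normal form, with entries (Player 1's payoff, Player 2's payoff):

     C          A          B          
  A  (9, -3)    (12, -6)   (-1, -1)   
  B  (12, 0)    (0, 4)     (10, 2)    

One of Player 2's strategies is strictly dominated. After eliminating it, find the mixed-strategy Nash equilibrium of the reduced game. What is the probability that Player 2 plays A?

Player 2's strategy C is strictly dominated by B: -1 > -3 and 2 > 0. Eliminate C.
Player 1's indifference between A and B determines Player 2's mixing probability q:
  Player 1's payoff to A: q·12 + (1−q)·(-1) = 13q - 1
  Player 1's payoff to B: q·0 + (1−q)·10 = -10q + 10
  13q - 1 = -10q + 10  ⇒  23q = 11  ⇒  q = 11/23.

q = 11/23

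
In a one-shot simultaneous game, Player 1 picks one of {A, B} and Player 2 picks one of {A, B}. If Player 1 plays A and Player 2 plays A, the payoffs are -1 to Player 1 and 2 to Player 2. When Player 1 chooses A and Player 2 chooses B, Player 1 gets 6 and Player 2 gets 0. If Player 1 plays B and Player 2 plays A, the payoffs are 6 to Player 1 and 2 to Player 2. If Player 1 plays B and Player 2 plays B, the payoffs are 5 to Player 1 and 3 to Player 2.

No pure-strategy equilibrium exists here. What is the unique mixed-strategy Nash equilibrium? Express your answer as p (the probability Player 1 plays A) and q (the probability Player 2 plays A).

p = 1/3, q = 1/8

Set Player 2's expected payoff from A equal to that from B:
  Player 2's payoff from A: p·2 + (1−p)·2 = 2
  Player 2's payoff from B: p·0 + (1−p)·3 = -3p + 3
  2 = -3p + 3  ⇒  3p = 1  ⇒  p = 1/3.
For Player 1 to be willing to mix, Player 1 must be indifferent between A and B, which pins down Player 2's mix.
  Player 1's expected payoff from A: q·(-1) + (1−q)·6 = -7q + 6
  Player 1's expected payoff from B: q·6 + (1−q)·5 = q + 5
  -7q + 6 = q + 5  ⇒  -8q = -1  ⇒  q = 1/8.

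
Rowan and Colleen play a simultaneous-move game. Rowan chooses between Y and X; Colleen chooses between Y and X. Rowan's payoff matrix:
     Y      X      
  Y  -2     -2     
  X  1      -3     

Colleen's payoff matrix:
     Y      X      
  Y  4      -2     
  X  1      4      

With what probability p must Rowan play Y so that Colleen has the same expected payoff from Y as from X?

For Colleen to be willing to mix, Colleen must be indifferent between Y and X, which pins down Rowan's mix.
  Colleen's payoff to Y: p·4 + (1−p)·1 = 3p + 1
  Colleen's payoff to X: p·(-2) + (1−p)·4 = -6p + 4
  3p + 1 = -6p + 4  ⇒  9p = 3  ⇒  p = 1/3.

p = 1/3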